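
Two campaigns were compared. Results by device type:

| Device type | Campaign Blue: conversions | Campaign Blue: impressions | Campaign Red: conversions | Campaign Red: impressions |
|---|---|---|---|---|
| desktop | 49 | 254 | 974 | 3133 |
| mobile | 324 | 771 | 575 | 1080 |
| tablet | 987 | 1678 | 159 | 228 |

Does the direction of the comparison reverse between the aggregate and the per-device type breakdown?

Yes

Desktop: Campaign Blue 49/254 = 19.3%, Campaign Red 974/3133 = 31.1% → Campaign Red
Mobile: Campaign Blue 324/771 = 42.0%, Campaign Red 575/1080 = 53.2% → Campaign Red
Tablet: Campaign Blue 987/1678 = 58.8%, Campaign Red 159/228 = 69.7% → Campaign Red
Overall: Campaign Blue 1360/2703 = 50.3%, Campaign Red 1708/4441 = 38.5% → Campaign Blue
Campaign Red wins each device group but Campaign Blue wins overall — the comparison reverses. Campaign Red's impressions skew toward desktop, which has a lower base rate.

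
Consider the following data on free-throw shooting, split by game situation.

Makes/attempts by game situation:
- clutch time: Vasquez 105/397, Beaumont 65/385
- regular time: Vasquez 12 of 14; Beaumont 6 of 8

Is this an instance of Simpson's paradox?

Clutch time: Vasquez 105/397 = 26.4%, Beaumont 65/385 = 16.9% → Vasquez
Regular time: Vasquez 12/14 = 85.7%, Beaumont 6/8 = 75.0% → Vasquez
Overall: Vasquez 117/411 = 28.5%, Beaumont 71/393 = 18.1% → Vasquez
Vasquez wins overall and in every game group — no reversal.

No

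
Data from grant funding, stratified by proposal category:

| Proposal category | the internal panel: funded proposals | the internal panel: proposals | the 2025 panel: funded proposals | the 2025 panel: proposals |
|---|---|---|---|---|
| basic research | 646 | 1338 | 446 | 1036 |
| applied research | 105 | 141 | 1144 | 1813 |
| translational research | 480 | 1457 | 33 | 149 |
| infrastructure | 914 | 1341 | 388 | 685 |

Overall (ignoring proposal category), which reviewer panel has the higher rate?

the 2025 panel

Basic research: the internal panel 646/1338 = 48.3%, the 2025 panel 446/1036 = 43.1% → the internal panel
Applied research: the internal panel 105/141 = 74.5%, the 2025 panel 1144/1813 = 63.1% → the internal panel
Translational research: the internal panel 480/1457 = 32.9%, the 2025 panel 33/149 = 22.1% → the internal panel
Infrastructure: the internal panel 914/1341 = 68.2%, the 2025 panel 388/685 = 56.6% → the internal panel
Overall: the internal panel 2145/4277 = 50.2%, the 2025 panel 2011/3683 = 54.6% → the 2025 panel
(The internal panel wins every proposal group but the 2025 panel wins overall — the internal panel's proposals skew toward the low-rate translational research group.)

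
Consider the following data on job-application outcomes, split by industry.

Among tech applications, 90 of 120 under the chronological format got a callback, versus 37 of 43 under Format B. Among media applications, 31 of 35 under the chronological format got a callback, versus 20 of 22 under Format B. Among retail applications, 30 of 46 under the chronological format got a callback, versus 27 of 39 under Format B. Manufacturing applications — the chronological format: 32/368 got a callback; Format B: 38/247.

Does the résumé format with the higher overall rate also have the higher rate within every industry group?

Tech: the chronological format 90/120 = 75.0%, Format B 37/43 = 86.0% → Format B
Media: the chronological format 31/35 = 88.6%, Format B 20/22 = 90.9% → Format B
Retail: the chronological format 30/46 = 65.2%, Format B 27/39 = 69.2% → Format B
Manufacturing: the chronological format 32/368 = 8.7%, Format B 38/247 = 15.4% → Format B
Overall: the chronological format 183/569 = 32.2%, Format B 122/351 = 34.8% → Format B
Format B wins overall and in every industry group — no reversal.

Yes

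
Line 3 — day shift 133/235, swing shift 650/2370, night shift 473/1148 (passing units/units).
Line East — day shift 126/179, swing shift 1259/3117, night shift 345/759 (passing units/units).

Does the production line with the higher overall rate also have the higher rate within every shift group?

Day shift: Line 3 133/235 = 56.6%, Line East 126/179 = 70.4% → Line East
Swing shift: Line 3 650/2370 = 27.4%, Line East 1259/3117 = 40.4% → Line East
Night shift: Line 3 473/1148 = 41.2%, Line East 345/759 = 45.5% → Line East
Overall: Line 3 1256/3753 = 33.5%, Line East 1730/4055 = 42.7% → Line East
Line East wins overall and in every shift group — no reversal.

Yes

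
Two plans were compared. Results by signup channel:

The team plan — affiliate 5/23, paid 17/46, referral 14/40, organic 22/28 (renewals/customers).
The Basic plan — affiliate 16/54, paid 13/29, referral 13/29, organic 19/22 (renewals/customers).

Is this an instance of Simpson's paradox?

No

Affiliate: the team plan 5/23 = 21.7%, the Basic plan 16/54 = 29.6% → the Basic plan
Paid: the team plan 17/46 = 37.0%, the Basic plan 13/29 = 44.8% → the Basic plan
Referral: the team plan 14/40 = 35.0%, the Basic plan 13/29 = 44.8% → the Basic plan
Organic: the team plan 22/28 = 78.6%, the Basic plan 19/22 = 86.4% → the Basic plan
Overall: the team plan 58/137 = 42.3%, the Basic plan 61/134 = 45.5% → the Basic plan
The Basic plan wins overall and in every signup group — no reversal.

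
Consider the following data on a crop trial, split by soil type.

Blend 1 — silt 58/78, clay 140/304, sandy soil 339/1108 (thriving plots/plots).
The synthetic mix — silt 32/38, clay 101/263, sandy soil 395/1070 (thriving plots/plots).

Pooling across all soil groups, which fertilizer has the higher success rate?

the synthetic mix

Silt: Blend 1 58/78 = 74.4%, the synthetic mix 32/38 = 84.2% → the synthetic mix
Clay: Blend 1 140/304 = 46.1%, the synthetic mix 101/263 = 38.4% → Blend 1
Sandy soil: Blend 1 339/1108 = 30.6%, the synthetic mix 395/1070 = 36.9% → the synthetic mix
Overall: Blend 1 537/1490 = 36.0%, the synthetic mix 528/1371 = 38.5% → the synthetic mix
(Neither sweeps every soil group, but the synthetic mix has the higher pooled rate.)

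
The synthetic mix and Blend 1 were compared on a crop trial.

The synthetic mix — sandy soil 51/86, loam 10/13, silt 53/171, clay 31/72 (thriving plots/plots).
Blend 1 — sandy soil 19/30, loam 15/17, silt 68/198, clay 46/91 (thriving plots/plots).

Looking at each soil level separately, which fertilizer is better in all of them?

Sandy soil: the synthetic mix 51/86 = 59.3%, Blend 1 19/30 = 63.3% → Blend 1
Loam: the synthetic mix 10/13 = 76.9%, Blend 1 15/17 = 88.2% → Blend 1
Silt: the synthetic mix 53/171 = 31.0%, Blend 1 68/198 = 34.3% → Blend 1
Clay: the synthetic mix 31/72 = 43.1%, Blend 1 46/91 = 50.5% → Blend 1
Blend 1 has the higher rate in all 4 groups.

Blend 1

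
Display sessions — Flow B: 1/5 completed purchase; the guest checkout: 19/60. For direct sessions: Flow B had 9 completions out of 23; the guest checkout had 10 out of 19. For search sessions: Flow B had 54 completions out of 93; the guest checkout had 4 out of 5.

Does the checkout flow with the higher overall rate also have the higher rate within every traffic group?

No

Display: Flow B 1/5 = 20.0%, the guest checkout 19/60 = 31.7% → the guest checkout
Direct: Flow B 9/23 = 39.1%, the guest checkout 10/19 = 52.6% → the guest checkout
Search: Flow B 54/93 = 58.1%, the guest checkout 4/5 = 80.0% → the guest checkout
Overall: Flow B 64/121 = 52.9%, the guest checkout 33/84 = 39.3% → Flow B
The guest checkout wins each traffic group but Flow B wins overall — the comparison reverses. The guest checkout's sessions skew toward display, which has a lower base rate.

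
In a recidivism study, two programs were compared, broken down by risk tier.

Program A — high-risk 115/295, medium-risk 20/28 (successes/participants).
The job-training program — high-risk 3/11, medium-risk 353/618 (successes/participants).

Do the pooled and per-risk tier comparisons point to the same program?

No

High-risk: Program A 115/295 = 39.0%, the job-training program 3/11 = 27.3% → Program A
Medium-risk: Program A 20/28 = 71.4%, the job-training program 353/618 = 57.1% → Program A
Overall: Program A 135/323 = 41.8%, the job-training program 356/629 = 56.6% → the job-training program
Program A wins each risk group but the job-training program wins overall — the comparison reverses. Program A's participants skew toward high-risk, which has a lower base rate.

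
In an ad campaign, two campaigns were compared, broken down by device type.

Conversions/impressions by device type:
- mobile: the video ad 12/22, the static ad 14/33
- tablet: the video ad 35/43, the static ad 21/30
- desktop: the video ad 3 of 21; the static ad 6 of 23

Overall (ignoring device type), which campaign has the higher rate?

Mobile: the video ad 12/22 = 54.5%, the static ad 14/33 = 42.4% → the video ad
Tablet: the video ad 35/43 = 81.4%, the static ad 21/30 = 70.0% → the video ad
Desktop: the video ad 3/21 = 14.3%, the static ad 6/23 = 26.1% → the static ad
Overall: the video ad 50/86 = 58.1%, the static ad 41/86 = 47.7% → the video ad
(Neither sweeps every device group, but the video ad has the higher pooled rate.)

the video ad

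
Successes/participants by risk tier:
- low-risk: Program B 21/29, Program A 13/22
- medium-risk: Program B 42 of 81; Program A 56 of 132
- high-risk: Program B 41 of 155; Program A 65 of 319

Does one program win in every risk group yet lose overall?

No

Low-risk: Program B 21/29 = 72.4%, Program A 13/22 = 59.1% → Program B
Medium-risk: Program B 42/81 = 51.9%, Program A 56/132 = 42.4% → Program B
High-risk: Program B 41/155 = 26.5%, Program A 65/319 = 20.4% → Program B
Overall: Program B 104/265 = 39.2%, Program A 134/473 = 28.3% → Program B
Program B wins overall and in every risk group — no reversal.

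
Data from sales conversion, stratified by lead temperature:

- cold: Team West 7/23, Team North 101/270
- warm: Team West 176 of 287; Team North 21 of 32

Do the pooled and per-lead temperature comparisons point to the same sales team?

Cold: Team West 7/23 = 30.4%, Team North 101/270 = 37.4% → Team North
Warm: Team West 176/287 = 61.3%, Team North 21/32 = 65.6% → Team North
Overall: Team West 183/310 = 59.0%, Team North 122/302 = 40.4% → Team West
Team North wins each lead group but Team West wins overall — the comparison reverses. Team North's leads skew toward cold, which has a lower base rate.

No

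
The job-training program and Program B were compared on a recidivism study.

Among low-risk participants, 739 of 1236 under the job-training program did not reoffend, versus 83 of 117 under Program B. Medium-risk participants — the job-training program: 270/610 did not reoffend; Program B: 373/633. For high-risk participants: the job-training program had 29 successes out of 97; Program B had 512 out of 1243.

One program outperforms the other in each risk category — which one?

Low-risk: the job-training program 739/1236 = 59.8%, Program B 83/117 = 70.9% → Program B
Medium-risk: the job-training program 270/610 = 44.3%, Program B 373/633 = 58.9% → Program B
High-risk: the job-training program 29/97 = 29.9%, Program B 512/1243 = 41.2% → Program B
Program B has the higher rate in all 3 groups.

Program B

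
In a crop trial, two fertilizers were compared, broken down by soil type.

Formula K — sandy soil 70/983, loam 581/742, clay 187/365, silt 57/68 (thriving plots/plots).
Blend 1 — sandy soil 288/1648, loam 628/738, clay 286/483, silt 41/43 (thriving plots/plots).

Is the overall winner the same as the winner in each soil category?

Yes

Sandy soil: Formula K 70/983 = 7.1%, Blend 1 288/1648 = 17.5% → Blend 1
Loam: Formula K 581/742 = 78.3%, Blend 1 628/738 = 85.1% → Blend 1
Clay: Formula K 187/365 = 51.2%, Blend 1 286/483 = 59.2% → Blend 1
Silt: Formula K 57/68 = 83.8%, Blend 1 41/43 = 95.3% → Blend 1
Overall: Formula K 895/2158 = 41.5%, Blend 1 1243/2912 = 42.7% → Blend 1
Blend 1 wins overall and in every soil group — no reversal.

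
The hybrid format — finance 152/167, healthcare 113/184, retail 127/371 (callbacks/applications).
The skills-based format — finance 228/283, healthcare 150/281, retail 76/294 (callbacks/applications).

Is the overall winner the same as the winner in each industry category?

Finance: the hybrid format 152/167 = 91.0%, the skills-based format 228/283 = 80.6% → the hybrid format
Healthcare: the hybrid format 113/184 = 61.4%, the skills-based format 150/281 = 53.4% → the hybrid format
Retail: the hybrid format 127/371 = 34.2%, the skills-based format 76/294 = 25.9% → the hybrid format
Overall: the hybrid format 392/722 = 54.3%, the skills-based format 454/858 = 52.9% → the hybrid format
The hybrid format wins overall and in every industry group — no reversal.

Yes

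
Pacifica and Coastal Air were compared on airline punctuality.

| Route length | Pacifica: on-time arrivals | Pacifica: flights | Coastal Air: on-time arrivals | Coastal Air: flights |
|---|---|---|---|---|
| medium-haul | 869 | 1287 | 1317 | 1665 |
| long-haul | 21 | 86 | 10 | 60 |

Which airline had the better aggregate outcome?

Coastal Air

Medium-haul: Pacifica 869/1287 = 67.5%, Coastal Air 1317/1665 = 79.1% → Coastal Air
Long-haul: Pacifica 21/86 = 24.4%, Coastal Air 10/60 = 16.7% → Pacifica
Overall: Pacifica 890/1373 = 64.8%, Coastal Air 1327/1725 = 76.9% → Coastal Air
(Neither sweeps every route group, but Coastal Air has the higher pooled rate.)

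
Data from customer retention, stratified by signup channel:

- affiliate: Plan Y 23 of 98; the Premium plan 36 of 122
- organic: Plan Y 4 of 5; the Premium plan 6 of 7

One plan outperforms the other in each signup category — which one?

the Premium plan

Affiliate: Plan Y 23/98 = 23.5%, the Premium plan 36/122 = 29.5% → the Premium plan
Organic: Plan Y 4/5 = 80.0%, the Premium plan 6/7 = 85.7% → the Premium plan
The Premium plan has the higher rate in both groups.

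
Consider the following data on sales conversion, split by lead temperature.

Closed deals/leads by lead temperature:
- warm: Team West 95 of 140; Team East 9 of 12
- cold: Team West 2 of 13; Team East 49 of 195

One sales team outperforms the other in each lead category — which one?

Warm: Team West 95/140 = 67.9%, Team East 9/12 = 75.0% → Team East
Cold: Team West 2/13 = 15.4%, Team East 49/195 = 25.1% → Team East
Team East has the higher rate in both groups.

Team East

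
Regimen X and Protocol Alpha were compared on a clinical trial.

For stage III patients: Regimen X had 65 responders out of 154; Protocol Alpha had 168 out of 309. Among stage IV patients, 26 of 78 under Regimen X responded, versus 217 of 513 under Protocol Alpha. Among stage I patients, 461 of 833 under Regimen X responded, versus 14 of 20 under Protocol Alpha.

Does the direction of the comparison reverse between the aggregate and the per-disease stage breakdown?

Yes

Stage III: Regimen X 65/154 = 42.2%, Protocol Alpha 168/309 = 54.4% → Protocol Alpha
Stage IV: Regimen X 26/78 = 33.3%, Protocol Alpha 217/513 = 42.3% → Protocol Alpha
Stage I: Regimen X 461/833 = 55.3%, Protocol Alpha 14/20 = 70.0% → Protocol Alpha
Overall: Regimen X 552/1065 = 51.8%, Protocol Alpha 399/842 = 47.4% → Regimen X
Protocol Alpha wins each disease group but Regimen X wins overall — the comparison reverses. Protocol Alpha's patients skew toward stage IV, which has a lower base rate.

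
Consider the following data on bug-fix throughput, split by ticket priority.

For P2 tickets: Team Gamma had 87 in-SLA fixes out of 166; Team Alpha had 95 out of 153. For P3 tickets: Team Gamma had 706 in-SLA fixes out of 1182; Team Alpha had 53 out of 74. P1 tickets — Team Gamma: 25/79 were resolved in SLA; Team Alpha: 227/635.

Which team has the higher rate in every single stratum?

Team Alpha

P2: Team Gamma 87/166 = 52.4%, Team Alpha 95/153 = 62.1% → Team Alpha
P3: Team Gamma 706/1182 = 59.7%, Team Alpha 53/74 = 71.6% → Team Alpha
P1: Team Gamma 25/79 = 31.6%, Team Alpha 227/635 = 35.7% → Team Alpha
Team Alpha has the higher rate in all 3 groups.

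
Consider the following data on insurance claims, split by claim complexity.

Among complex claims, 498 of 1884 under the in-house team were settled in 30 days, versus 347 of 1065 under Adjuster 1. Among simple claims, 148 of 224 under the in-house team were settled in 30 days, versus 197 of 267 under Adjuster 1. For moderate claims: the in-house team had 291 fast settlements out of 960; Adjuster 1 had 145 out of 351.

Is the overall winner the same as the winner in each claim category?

Yes

Complex: the in-house team 498/1884 = 26.4%, Adjuster 1 347/1065 = 32.6% → Adjuster 1
Simple: the in-house team 148/224 = 66.1%, Adjuster 1 197/267 = 73.8% → Adjuster 1
Moderate: the in-house team 291/960 = 30.3%, Adjuster 1 145/351 = 41.3% → Adjuster 1
Overall: the in-house team 937/3068 = 30.5%, Adjuster 1 689/1683 = 40.9% → Adjuster 1
Adjuster 1 wins overall and in every claim group — no reversal.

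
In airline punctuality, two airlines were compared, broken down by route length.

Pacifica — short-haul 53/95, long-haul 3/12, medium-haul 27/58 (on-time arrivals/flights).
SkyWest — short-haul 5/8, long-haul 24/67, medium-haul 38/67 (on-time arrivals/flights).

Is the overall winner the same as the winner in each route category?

No

Short-haul: Pacifica 53/95 = 55.8%, SkyWest 5/8 = 62.5% → SkyWest
Long-haul: Pacifica 3/12 = 25.0%, SkyWest 24/67 = 35.8% → SkyWest
Medium-haul: Pacifica 27/58 = 46.6%, SkyWest 38/67 = 56.7% → SkyWest
Overall: Pacifica 83/165 = 50.3%, SkyWest 67/142 = 47.2% → Pacifica
SkyWest wins each route group but Pacifica wins overall — the comparison reverses. SkyWest's flights skew toward long-haul, which has a lower base rate.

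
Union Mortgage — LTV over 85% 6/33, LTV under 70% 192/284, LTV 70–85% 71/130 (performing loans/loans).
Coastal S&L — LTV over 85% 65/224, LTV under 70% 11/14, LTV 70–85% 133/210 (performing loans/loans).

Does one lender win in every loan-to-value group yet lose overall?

Yes

LTV over 85%: Union Mortgage 6/33 = 18.2%, Coastal S&L 65/224 = 29.0% → Coastal S&L
LTV under 70%: Union Mortgage 192/284 = 67.6%, Coastal S&L 11/14 = 78.6% → Coastal S&L
LTV 70–85%: Union Mortgage 71/130 = 54.6%, Coastal S&L 133/210 = 63.3% → Coastal S&L
Overall: Union Mortgage 269/447 = 60.2%, Coastal S&L 209/448 = 46.7% → Union Mortgage
Coastal S&L wins each loan-to-value group but Union Mortgage wins overall — the comparison reverses. Coastal S&L's loans skew toward LTV over 85%, which has a lower base rate.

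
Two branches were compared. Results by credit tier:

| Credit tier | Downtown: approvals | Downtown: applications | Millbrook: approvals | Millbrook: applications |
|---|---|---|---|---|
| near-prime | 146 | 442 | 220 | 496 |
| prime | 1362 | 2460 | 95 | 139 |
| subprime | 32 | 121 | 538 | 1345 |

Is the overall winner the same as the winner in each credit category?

Near-prime: Downtown 146/442 = 33.0%, Millbrook 220/496 = 44.4% → Millbrook
Prime: Downtown 1362/2460 = 55.4%, Millbrook 95/139 = 68.3% → Millbrook
Subprime: Downtown 32/121 = 26.4%, Millbrook 538/1345 = 40.0% → Millbrook
Overall: Downtown 1540/3023 = 50.9%, Millbrook 853/1980 = 43.1% → Downtown
Millbrook wins each credit group but Downtown wins overall — the comparison reverses. Millbrook's applications skew toward subprime, which has a lower base rate.

No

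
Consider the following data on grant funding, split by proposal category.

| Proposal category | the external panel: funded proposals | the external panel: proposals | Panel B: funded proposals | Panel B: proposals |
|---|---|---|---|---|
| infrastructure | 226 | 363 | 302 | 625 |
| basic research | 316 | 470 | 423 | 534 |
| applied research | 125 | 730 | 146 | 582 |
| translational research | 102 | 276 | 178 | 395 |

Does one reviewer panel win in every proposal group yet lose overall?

Infrastructure: the external panel 226/363 = 62.3%, Panel B 302/625 = 48.3% → the external panel
Basic research: the external panel 316/470 = 67.2%, Panel B 423/534 = 79.2% → Panel B
Applied research: the external panel 125/730 = 17.1%, Panel B 146/582 = 25.1% → Panel B
Translational research: the external panel 102/276 = 37.0%, Panel B 178/395 = 45.1% → Panel B
Overall: the external panel 769/1839 = 41.8%, Panel B 1049/2136 = 49.1% → Panel B
Neither sweeps: the external panel wins 1 of 4 groups, Panel B wins 3. Panel B wins overall but not every group — no Simpson reversal.

No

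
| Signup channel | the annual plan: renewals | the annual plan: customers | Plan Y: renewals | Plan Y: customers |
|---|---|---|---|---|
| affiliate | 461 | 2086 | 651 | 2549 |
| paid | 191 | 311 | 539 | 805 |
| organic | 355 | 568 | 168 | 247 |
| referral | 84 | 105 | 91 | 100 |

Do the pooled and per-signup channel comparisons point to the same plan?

Yes

Affiliate: the annual plan 461/2086 = 22.1%, Plan Y 651/2549 = 25.5% → Plan Y
Paid: the annual plan 191/311 = 61.4%, Plan Y 539/805 = 67.0% → Plan Y
Organic: the annual plan 355/568 = 62.5%, Plan Y 168/247 = 68.0% → Plan Y
Referral: the annual plan 84/105 = 80.0%, Plan Y 91/100 = 91.0% → Plan Y
Overall: the annual plan 1091/3070 = 35.5%, Plan Y 1449/3701 = 39.2% → Plan Y
Plan Y wins overall and in every signup group — no reversal.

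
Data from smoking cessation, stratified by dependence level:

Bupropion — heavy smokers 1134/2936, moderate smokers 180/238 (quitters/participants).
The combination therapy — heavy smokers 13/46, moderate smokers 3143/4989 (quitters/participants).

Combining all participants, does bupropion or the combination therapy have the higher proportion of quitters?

Heavy smokers: bupropion 1134/2936 = 38.6%, the combination therapy 13/46 = 28.3% → bupropion
Moderate smokers: bupropion 180/238 = 75.6%, the combination therapy 3143/4989 = 63.0% → bupropion
Overall: bupropion 1314/3174 = 41.4%, the combination therapy 3156/5035 = 62.7% → the combination therapy
(Bupropion wins every dependence group but the combination therapy wins overall — bupropion's participants skew toward the low-rate heavy smokers group.)

the combination therapy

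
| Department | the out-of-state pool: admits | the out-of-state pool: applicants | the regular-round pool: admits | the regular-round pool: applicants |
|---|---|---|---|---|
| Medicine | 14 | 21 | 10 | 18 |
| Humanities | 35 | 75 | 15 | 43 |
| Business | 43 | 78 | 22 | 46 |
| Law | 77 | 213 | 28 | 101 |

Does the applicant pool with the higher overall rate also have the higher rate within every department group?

Medicine: the out-of-state pool 14/21 = 66.7%, the regular-round pool 10/18 = 55.6% → the out-of-state pool
Humanities: the out-of-state pool 35/75 = 46.7%, the regular-round pool 15/43 = 34.9% → the out-of-state pool
Business: the out-of-state pool 43/78 = 55.1%, the regular-round pool 22/46 = 47.8% → the out-of-state pool
Law: the out-of-state pool 77/213 = 36.2%, the regular-round pool 28/101 = 27.7% → the out-of-state pool
Overall: the out-of-state pool 169/387 = 43.7%, the regular-round pool 75/208 = 36.1% → the out-of-state pool
The out-of-state pool wins overall and in every department group — no reversal.

Yes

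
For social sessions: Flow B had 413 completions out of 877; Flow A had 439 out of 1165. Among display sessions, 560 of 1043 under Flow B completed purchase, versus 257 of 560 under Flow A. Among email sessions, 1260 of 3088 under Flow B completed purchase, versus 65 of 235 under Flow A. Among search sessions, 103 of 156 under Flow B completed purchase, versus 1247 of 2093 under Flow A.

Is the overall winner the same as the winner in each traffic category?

Social: Flow B 413/877 = 47.1%, Flow A 439/1165 = 37.7% → Flow B
Display: Flow B 560/1043 = 53.7%, Flow A 257/560 = 45.9% → Flow B
Email: Flow B 1260/3088 = 40.8%, Flow A 65/235 = 27.7% → Flow B
Search: Flow B 103/156 = 66.0%, Flow A 1247/2093 = 59.6% → Flow B
Overall: Flow B 2336/5164 = 45.2%, Flow A 2008/4053 = 49.5% → Flow A
Flow B wins each traffic group but Flow A wins overall — the comparison reverses. Flow B's sessions skew toward email, which has a lower base rate.

No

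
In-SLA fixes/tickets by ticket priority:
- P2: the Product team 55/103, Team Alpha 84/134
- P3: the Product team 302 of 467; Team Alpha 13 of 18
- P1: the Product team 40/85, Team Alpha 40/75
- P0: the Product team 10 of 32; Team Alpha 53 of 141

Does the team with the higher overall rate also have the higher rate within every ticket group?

No

P2: the Product team 55/103 = 53.4%, Team Alpha 84/134 = 62.7% → Team Alpha
P3: the Product team 302/467 = 64.7%, Team Alpha 13/18 = 72.2% → Team Alpha
P1: the Product team 40/85 = 47.1%, Team Alpha 40/75 = 53.3% → Team Alpha
P0: the Product team 10/32 = 31.2%, Team Alpha 53/141 = 37.6% → Team Alpha
Overall: the Product team 407/687 = 59.2%, Team Alpha 190/368 = 51.6% → the Product team
Team Alpha wins each ticket group but the Product team wins overall — the comparison reverses. Team Alpha's tickets skew toward P0, which has a lower base rate.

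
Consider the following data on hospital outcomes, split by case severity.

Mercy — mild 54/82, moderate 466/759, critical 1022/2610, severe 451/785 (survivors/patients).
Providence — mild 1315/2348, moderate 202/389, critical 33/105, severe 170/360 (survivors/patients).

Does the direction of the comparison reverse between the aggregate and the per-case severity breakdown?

Mild: Mercy 54/82 = 65.9%, Providence 1315/2348 = 56.0% → Mercy
Moderate: Mercy 466/759 = 61.4%, Providence 202/389 = 51.9% → Mercy
Critical: Mercy 1022/2610 = 39.2%, Providence 33/105 = 31.4% → Mercy
Severe: Mercy 451/785 = 57.5%, Providence 170/360 = 47.2% → Mercy
Overall: Mercy 1993/4236 = 47.0%, Providence 1720/3202 = 53.7% → Providence
Mercy wins each case group but Providence wins overall — the comparison reverses. Mercy's patients skew toward critical, which has a lower base rate.

Yes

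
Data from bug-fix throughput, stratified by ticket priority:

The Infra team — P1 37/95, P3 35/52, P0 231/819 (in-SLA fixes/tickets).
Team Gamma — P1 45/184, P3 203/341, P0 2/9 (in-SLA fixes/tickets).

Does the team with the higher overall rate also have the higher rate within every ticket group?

No

P1: the Infra team 37/95 = 38.9%, Team Gamma 45/184 = 24.5% → the Infra team
P3: the Infra team 35/52 = 67.3%, Team Gamma 203/341 = 59.5% → the Infra team
P0: the Infra team 231/819 = 28.2%, Team Gamma 2/9 = 22.2% → the Infra team
Overall: the Infra team 303/966 = 31.4%, Team Gamma 250/534 = 46.8% → Team Gamma
The Infra team wins each ticket group but Team Gamma wins overall — the comparison reverses. The Infra team's tickets skew toward P0, which has a lower base rate.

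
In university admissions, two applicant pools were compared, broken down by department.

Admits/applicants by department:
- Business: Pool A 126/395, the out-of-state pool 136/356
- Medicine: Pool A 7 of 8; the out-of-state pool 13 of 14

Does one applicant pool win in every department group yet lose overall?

Business: Pool A 126/395 = 31.9%, the out-of-state pool 136/356 = 38.2% → the out-of-state pool
Medicine: Pool A 7/8 = 87.5%, the out-of-state pool 13/14 = 92.9% → the out-of-state pool
Overall: Pool A 133/403 = 33.0%, the out-of-state pool 149/370 = 40.3% → the out-of-state pool
The out-of-state pool wins overall and in every department group — no reversal.

No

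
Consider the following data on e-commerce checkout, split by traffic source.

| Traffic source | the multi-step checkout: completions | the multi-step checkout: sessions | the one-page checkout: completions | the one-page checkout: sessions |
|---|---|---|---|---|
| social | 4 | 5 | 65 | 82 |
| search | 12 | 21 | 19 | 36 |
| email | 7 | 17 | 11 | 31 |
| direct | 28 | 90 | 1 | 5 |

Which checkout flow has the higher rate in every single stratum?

the multi-step checkout

Social: the multi-step checkout 4/5 = 80.0%, the one-page checkout 65/82 = 79.3% → the multi-step checkout
Search: the multi-step checkout 12/21 = 57.1%, the one-page checkout 19/36 = 52.8% → the multi-step checkout
Email: the multi-step checkout 7/17 = 41.2%, the one-page checkout 11/31 = 35.5% → the multi-step checkout
Direct: the multi-step checkout 28/90 = 31.1%, the one-page checkout 1/5 = 20.0% → the multi-step checkout
The multi-step checkout has the higher rate in all 4 groups.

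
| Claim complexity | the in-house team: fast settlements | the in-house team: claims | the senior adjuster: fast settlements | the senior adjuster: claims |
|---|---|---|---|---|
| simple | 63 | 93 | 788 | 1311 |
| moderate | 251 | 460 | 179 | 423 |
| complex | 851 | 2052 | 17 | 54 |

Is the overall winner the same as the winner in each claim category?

No

Simple: the in-house team 63/93 = 67.7%, the senior adjuster 788/1311 = 60.1% → the in-house team
Moderate: the in-house team 251/460 = 54.6%, the senior adjuster 179/423 = 42.3% → the in-house team
Complex: the in-house team 851/2052 = 41.5%, the senior adjuster 17/54 = 31.5% → the in-house team
Overall: the in-house team 1165/2605 = 44.7%, the senior adjuster 984/1788 = 55.0% → the senior adjuster
The in-house team wins each claim group but the senior adjuster wins overall — the comparison reverses. The in-house team's claims skew toward complex, which has a lower base rate.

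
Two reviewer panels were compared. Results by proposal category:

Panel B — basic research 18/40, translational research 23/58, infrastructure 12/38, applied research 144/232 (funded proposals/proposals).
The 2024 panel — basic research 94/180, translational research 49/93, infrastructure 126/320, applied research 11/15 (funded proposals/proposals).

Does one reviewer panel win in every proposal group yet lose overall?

Yes

Basic research: Panel B 18/40 = 45.0%, the 2024 panel 94/180 = 52.2% → the 2024 panel
Translational research: Panel B 23/58 = 39.7%, the 2024 panel 49/93 = 52.7% → the 2024 panel
Infrastructure: Panel B 12/38 = 31.6%, the 2024 panel 126/320 = 39.4% → the 2024 panel
Applied research: Panel B 144/232 = 62.1%, the 2024 panel 11/15 = 73.3% → the 2024 panel
Overall: Panel B 197/368 = 53.5%, the 2024 panel 280/608 = 46.1% → Panel B
The 2024 panel wins each proposal group but Panel B wins overall — the comparison reverses. The 2024 panel's proposals skew toward infrastructure, which has a lower base rate.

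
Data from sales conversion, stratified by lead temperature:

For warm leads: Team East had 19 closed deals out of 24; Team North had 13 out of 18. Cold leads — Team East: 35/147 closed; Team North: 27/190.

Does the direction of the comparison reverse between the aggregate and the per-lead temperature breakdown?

Warm: Team East 19/24 = 79.2%, Team North 13/18 = 72.2% → Team East
Cold: Team East 35/147 = 23.8%, Team North 27/190 = 14.2% → Team East
Overall: Team East 54/171 = 31.6%, Team North 40/208 = 19.2% → Team East
Team East wins overall and in every lead group — no reversal.

No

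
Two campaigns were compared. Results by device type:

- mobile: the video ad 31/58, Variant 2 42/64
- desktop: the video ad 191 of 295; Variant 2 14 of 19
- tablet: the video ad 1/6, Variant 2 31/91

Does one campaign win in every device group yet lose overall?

Mobile: the video ad 31/58 = 53.4%, Variant 2 42/64 = 65.6% → Variant 2
Desktop: the video ad 191/295 = 64.7%, Variant 2 14/19 = 73.7% → Variant 2
Tablet: the video ad 1/6 = 16.7%, Variant 2 31/91 = 34.1% → Variant 2
Overall: the video ad 223/359 = 62.1%, Variant 2 87/174 = 50.0% → the video ad
Variant 2 wins each device group but the video ad wins overall — the comparison reverses. Variant 2's impressions skew toward tablet, which has a lower base rate.

Yes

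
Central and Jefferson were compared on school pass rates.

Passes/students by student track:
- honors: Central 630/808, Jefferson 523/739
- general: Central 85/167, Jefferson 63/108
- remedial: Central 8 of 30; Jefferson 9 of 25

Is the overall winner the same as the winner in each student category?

Honors: Central 630/808 = 78.0%, Jefferson 523/739 = 70.8% → Central
General: Central 85/167 = 50.9%, Jefferson 63/108 = 58.3% → Jefferson
Remedial: Central 8/30 = 26.7%, Jefferson 9/25 = 36.0% → Jefferson
Overall: Central 723/1005 = 71.9%, Jefferson 595/872 = 68.2% → Central
Neither sweeps: Central wins 1 of 3 groups, Jefferson wins 2. Central wins overall but not every group — no Simpson reversal.

No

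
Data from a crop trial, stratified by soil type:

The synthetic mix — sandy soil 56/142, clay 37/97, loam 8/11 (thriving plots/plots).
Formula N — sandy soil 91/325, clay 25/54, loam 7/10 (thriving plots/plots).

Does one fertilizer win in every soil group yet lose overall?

No

Sandy soil: the synthetic mix 56/142 = 39.4%, Formula N 91/325 = 28.0% → the synthetic mix
Clay: the synthetic mix 37/97 = 38.1%, Formula N 25/54 = 46.3% → Formula N
Loam: the synthetic mix 8/11 = 72.7%, Formula N 7/10 = 70.0% → the synthetic mix
Overall: the synthetic mix 101/250 = 40.4%, Formula N 123/389 = 31.6% → the synthetic mix
Neither sweeps: the synthetic mix wins 2 of 3 groups, Formula N wins 1. The synthetic mix wins overall but not every group — no Simpson reversal.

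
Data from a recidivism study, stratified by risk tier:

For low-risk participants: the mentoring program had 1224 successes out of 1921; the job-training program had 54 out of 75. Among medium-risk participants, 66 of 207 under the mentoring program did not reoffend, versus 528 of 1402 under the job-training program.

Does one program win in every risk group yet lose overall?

Low-risk: the mentoring program 1224/1921 = 63.7%, the job-training program 54/75 = 72.0% → the job-training program
Medium-risk: the mentoring program 66/207 = 31.9%, the job-training program 528/1402 = 37.7% → the job-training program
Overall: the mentoring program 1290/2128 = 60.6%, the job-training program 582/1477 = 39.4% → the mentoring program
The job-training program wins each risk group but the mentoring program wins overall — the comparison reverses. The job-training program's participants skew toward medium-risk, which has a lower base rate.

Yes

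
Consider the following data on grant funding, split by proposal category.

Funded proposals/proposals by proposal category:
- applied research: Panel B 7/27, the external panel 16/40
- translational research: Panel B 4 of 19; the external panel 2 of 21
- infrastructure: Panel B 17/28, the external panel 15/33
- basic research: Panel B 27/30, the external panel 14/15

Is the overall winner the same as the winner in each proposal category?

No

Applied research: Panel B 7/27 = 25.9%, the external panel 16/40 = 40.0% → the external panel
Translational research: Panel B 4/19 = 21.1%, the external panel 2/21 = 9.5% → Panel B
Infrastructure: Panel B 17/28 = 60.7%, the external panel 15/33 = 45.5% → Panel B
Basic research: Panel B 27/30 = 90.0%, the external panel 14/15 = 93.3% → the external panel
Overall: Panel B 55/104 = 52.9%, the external panel 47/109 = 43.1% → Panel B
Neither sweeps: Panel B wins 2 of 4 groups, the external panel wins 2. Panel B wins overall but not every group — no Simpson reversal.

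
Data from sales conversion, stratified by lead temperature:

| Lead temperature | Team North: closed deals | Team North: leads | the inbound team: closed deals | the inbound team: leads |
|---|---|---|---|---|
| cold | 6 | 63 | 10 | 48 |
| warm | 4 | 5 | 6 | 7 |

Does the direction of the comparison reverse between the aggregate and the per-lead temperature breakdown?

Cold: Team North 6/63 = 9.5%, the inbound team 10/48 = 20.8% → the inbound team
Warm: Team North 4/5 = 80.0%, the inbound team 6/7 = 85.7% → the inbound team
Overall: Team North 10/68 = 14.7%, the inbound team 16/55 = 29.1% → the inbound team
The inbound team wins overall and in every lead group — no reversal.

No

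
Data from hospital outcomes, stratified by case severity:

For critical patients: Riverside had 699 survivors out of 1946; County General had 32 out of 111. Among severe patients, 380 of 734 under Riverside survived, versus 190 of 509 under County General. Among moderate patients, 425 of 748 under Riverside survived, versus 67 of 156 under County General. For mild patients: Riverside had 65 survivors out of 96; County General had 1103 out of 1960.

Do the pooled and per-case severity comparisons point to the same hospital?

No

Critical: Riverside 699/1946 = 35.9%, County General 32/111 = 28.8% → Riverside
Severe: Riverside 380/734 = 51.8%, County General 190/509 = 37.3% → Riverside
Moderate: Riverside 425/748 = 56.8%, County General 67/156 = 42.9% → Riverside
Mild: Riverside 65/96 = 67.7%, County General 1103/1960 = 56.3% → Riverside
Overall: Riverside 1569/3524 = 44.5%, County General 1392/2736 = 50.9% → County General
Riverside wins each case group but County General wins overall — the comparison reverses. Riverside's patients skew toward critical, which has a lower base rate.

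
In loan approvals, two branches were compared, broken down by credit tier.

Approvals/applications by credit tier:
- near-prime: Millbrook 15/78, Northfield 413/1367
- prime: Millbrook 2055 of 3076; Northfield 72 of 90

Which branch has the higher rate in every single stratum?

Near-prime: Millbrook 15/78 = 19.2%, Northfield 413/1367 = 30.2% → Northfield
Prime: Millbrook 2055/3076 = 66.8%, Northfield 72/90 = 80.0% → Northfield
Northfield has the higher rate in both groups.

Northfield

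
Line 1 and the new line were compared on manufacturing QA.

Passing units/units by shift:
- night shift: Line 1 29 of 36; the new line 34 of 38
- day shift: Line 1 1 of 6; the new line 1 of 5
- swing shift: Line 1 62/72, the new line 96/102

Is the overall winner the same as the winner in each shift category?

Night shift: Line 1 29/36 = 80.6%, the new line 34/38 = 89.5% → the new line
Day shift: Line 1 1/6 = 16.7%, the new line 1/5 = 20.0% → the new line
Swing shift: Line 1 62/72 = 86.1%, the new line 96/102 = 94.1% → the new line
Overall: Line 1 92/114 = 80.7%, the new line 131/145 = 90.3% → the new line
The new line wins overall and in every shift group — no reversal.

Yes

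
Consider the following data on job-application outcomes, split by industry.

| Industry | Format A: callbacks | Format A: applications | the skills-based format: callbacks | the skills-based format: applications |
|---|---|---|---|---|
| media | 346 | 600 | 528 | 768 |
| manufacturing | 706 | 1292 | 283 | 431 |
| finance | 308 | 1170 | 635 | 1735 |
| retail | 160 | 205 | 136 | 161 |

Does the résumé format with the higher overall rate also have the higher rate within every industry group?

Yes

Media: Format A 346/600 = 57.7%, the skills-based format 528/768 = 68.8% → the skills-based format
Manufacturing: Format A 706/1292 = 54.6%, the skills-based format 283/431 = 65.7% → the skills-based format
Finance: Format A 308/1170 = 26.3%, the skills-based format 635/1735 = 36.6% → the skills-based format
Retail: Format A 160/205 = 78.0%, the skills-based format 136/161 = 84.5% → the skills-based format
Overall: Format A 1520/3267 = 46.5%, the skills-based format 1582/3095 = 51.1% → the skills-based format
The skills-based format wins overall and in every industry group — no reversal.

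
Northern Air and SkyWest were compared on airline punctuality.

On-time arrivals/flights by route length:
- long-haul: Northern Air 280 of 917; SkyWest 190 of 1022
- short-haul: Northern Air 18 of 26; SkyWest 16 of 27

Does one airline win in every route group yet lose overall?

Long-haul: Northern Air 280/917 = 30.5%, SkyWest 190/1022 = 18.6% → Northern Air
Short-haul: Northern Air 18/26 = 69.2%, SkyWest 16/27 = 59.3% → Northern Air
Overall: Northern Air 298/943 = 31.6%, SkyWest 206/1049 = 19.6% → Northern Air
Northern Air wins overall and in every route group — no reversal.

No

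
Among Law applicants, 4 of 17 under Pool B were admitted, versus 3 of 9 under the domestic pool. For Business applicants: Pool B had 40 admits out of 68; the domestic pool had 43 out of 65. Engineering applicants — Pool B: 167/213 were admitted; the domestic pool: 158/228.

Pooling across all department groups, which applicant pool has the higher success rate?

Law: Pool B 4/17 = 23.5%, the domestic pool 3/9 = 33.3% → the domestic pool
Business: Pool B 40/68 = 58.8%, the domestic pool 43/65 = 66.2% → the domestic pool
Engineering: Pool B 167/213 = 78.4%, the domestic pool 158/228 = 69.3% → Pool B
Overall: Pool B 211/298 = 70.8%, the domestic pool 204/302 = 67.5% → Pool B
(Neither sweeps every department group, but Pool B has the higher pooled rate.)

Pool B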